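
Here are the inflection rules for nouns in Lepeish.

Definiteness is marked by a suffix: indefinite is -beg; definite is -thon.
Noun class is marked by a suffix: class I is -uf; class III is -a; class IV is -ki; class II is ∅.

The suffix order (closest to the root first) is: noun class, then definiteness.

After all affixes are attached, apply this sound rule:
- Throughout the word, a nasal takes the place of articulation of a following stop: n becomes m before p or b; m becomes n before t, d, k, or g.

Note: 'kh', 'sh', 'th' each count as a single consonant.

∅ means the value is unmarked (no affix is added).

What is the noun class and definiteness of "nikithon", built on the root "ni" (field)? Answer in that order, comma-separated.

class IV, definite

Segment: ni-ki-thon.
noun class: -ki → class IV.
definiteness: -thon → definite.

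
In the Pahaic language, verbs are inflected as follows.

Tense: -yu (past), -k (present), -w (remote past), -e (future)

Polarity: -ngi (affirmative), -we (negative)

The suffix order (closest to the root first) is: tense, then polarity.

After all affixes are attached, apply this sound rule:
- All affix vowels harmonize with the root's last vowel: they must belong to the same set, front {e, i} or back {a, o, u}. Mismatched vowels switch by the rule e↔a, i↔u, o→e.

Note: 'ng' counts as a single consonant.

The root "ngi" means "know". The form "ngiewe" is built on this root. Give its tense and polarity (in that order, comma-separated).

future, negative

Segment: ngi-e-we.
tense: -e → future.
polarity: -we → negative.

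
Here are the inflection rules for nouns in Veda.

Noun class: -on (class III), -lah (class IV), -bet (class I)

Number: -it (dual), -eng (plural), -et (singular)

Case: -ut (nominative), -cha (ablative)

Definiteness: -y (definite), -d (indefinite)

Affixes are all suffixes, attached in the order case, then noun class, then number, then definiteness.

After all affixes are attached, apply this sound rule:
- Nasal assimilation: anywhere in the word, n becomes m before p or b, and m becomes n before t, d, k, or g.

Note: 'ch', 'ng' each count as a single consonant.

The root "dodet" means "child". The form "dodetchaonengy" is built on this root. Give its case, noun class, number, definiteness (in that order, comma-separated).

Segment: dodet-cha-on-eng-y.
case: -cha → ablative.
noun class: -on → class III.
number: -eng → plural.
definiteness: -y → definite.

ablative, class III, plural, definite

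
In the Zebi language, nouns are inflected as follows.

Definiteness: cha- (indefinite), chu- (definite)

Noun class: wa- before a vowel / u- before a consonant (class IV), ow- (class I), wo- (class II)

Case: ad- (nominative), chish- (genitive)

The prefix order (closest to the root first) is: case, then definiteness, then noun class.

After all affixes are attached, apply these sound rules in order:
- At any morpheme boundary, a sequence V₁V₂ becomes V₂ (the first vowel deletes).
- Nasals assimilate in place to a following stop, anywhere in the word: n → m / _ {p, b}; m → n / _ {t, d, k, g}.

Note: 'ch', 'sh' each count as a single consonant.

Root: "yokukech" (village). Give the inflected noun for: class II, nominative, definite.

Attach case nominative ad- → adyokukech.
Attach definiteness definite chu- → chuadyokukech.
Attach noun class class II wo- → wochuadyokukech.
Apply vowel deletion: wochuadyokukech → wochadyokukech.
Nasal assimilation: no change.

wochadyokukech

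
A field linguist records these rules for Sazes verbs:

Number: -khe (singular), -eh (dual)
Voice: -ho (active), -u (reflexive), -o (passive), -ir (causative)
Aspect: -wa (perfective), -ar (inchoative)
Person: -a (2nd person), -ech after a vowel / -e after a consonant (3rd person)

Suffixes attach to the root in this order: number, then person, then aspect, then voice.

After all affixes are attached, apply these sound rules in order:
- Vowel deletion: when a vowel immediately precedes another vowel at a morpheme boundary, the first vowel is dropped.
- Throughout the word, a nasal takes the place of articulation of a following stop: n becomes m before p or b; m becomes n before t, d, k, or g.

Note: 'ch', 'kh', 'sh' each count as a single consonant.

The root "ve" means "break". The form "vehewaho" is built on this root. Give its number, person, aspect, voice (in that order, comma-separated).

dual, 3rd person, perfective, active

Segment: ve-eh-e-wa-ho.
number: -eh → dual.
person: -ech/e → 3rd person.
aspect: -wa → perfective.
voice: -ho → active.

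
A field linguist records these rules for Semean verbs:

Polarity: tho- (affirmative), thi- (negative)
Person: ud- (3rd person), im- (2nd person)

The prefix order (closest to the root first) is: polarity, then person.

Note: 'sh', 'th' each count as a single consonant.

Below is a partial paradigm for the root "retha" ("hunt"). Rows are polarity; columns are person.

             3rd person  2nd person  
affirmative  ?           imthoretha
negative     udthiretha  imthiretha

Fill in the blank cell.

Attach polarity affirmative tho- → thoretha.
Attach person 3rd person ud- → udthoretha.

udthoretha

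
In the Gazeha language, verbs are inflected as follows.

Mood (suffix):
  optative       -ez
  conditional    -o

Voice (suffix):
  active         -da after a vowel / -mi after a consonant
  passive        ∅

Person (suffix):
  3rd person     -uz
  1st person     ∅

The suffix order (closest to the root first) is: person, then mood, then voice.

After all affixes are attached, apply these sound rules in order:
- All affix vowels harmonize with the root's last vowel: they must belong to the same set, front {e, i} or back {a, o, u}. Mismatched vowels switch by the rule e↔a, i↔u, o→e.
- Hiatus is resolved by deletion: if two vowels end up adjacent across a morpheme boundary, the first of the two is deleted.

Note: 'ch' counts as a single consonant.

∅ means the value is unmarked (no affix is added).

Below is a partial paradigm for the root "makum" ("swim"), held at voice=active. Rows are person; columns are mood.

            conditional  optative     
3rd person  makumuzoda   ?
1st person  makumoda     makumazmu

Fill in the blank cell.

Attach person 3rd person -uz → makumuz.
Attach mood optative -ez → makumuzez.
Attach voice active -mi (after consonant 'z') → makumuzezmi.
Apply vowel harmony: makumuzezmi → makumuzazmu.
Vowel deletion: no change.

makumuzazmu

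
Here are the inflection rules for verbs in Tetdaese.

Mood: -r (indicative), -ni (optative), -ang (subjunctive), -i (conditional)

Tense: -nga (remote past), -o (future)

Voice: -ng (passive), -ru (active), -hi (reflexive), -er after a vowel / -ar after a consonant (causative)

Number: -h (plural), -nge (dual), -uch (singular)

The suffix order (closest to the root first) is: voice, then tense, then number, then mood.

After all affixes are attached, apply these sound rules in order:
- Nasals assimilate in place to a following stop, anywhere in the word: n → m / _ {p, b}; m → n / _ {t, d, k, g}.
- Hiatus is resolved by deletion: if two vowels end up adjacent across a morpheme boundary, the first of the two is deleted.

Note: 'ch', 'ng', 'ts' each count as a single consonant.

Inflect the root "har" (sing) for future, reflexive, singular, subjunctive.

Attach voice reflexive -hi → harhi.
Attach tense future -o → harhio.
Attach number singular -uch → harhiouch.
Attach mood subjunctive -ang → harhiouchang.
Nasal assimilation: no change.
Apply vowel deletion: harhiouchang → harhuchang.

harhuchang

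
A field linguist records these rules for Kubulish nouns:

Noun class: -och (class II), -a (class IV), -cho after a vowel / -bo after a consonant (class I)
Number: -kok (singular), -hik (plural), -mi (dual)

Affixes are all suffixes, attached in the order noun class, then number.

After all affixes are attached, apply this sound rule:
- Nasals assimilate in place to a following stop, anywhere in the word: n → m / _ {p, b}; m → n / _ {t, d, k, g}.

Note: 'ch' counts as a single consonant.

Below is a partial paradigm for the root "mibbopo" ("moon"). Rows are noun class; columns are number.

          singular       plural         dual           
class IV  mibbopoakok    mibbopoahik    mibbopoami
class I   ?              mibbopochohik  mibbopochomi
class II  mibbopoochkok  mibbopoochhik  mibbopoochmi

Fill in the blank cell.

mibbopochokok

Attach noun class class I -cho (after vowel 'o') → mibbopocho.
Attach number singular -kok → mibbopochokok.
Nasal assimilation: no change.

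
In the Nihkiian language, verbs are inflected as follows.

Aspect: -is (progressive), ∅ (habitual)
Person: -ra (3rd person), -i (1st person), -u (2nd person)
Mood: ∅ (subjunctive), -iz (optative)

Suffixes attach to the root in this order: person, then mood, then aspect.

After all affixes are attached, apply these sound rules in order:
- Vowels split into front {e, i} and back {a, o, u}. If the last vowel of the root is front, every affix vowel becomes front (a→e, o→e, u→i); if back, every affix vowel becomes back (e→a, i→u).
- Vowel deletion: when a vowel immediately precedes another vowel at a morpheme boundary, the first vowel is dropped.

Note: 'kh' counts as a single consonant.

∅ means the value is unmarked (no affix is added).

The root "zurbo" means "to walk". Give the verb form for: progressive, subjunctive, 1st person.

Attach person 1st person -i → zurboi.
mood = subjunctive: zero marking, form stays zurboi.
Attach aspect progressive -is → zurboiis.
Apply vowel harmony: zurboiis → zurbouus.
Apply vowel deletion: zurbouus → zurbus.

zurbus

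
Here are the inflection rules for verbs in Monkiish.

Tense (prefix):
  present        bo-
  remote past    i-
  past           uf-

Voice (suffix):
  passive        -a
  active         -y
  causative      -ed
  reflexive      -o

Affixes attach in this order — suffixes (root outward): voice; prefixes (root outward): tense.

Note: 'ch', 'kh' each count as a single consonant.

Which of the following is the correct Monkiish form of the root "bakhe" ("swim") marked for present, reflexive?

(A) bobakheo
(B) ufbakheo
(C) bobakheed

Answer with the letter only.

Attach voice reflexive -o → bakheo.
Attach tense present bo- → bobakheo.
So the correct form is bobakheo, option (A).
(C) bobakheed is wrong: it uses causative instead of reflexive for voice.
(B) ufbakheo is wrong: it uses past instead of present for tense.

A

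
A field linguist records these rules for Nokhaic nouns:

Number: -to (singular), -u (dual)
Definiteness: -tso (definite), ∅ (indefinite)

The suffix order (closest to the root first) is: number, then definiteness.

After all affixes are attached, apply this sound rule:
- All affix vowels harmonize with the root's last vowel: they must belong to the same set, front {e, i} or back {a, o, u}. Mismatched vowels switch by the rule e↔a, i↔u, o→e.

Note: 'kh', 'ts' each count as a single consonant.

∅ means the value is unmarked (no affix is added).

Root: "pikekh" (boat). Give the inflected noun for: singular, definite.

Attach number singular -to → pikekhto.
Attach definiteness definite -tso → pikekhtotso.
Apply vowel harmony: pikekhtotso → pikekhtetse.

pikekhtetse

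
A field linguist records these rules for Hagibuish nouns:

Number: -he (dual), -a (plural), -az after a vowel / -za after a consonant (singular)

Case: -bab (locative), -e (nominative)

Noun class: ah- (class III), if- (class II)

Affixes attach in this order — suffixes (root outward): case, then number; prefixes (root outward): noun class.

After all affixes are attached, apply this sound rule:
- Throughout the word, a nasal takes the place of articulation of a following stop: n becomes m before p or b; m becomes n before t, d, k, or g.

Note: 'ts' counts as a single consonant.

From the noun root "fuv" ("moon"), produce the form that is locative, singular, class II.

Attach case locative -bab → fuvbab.
Attach number singular -za (after consonant 'b') → fuvbabza.
Attach noun class class II if- → iffuvbabza.
Nasal assimilation: no change.

iffuvbabza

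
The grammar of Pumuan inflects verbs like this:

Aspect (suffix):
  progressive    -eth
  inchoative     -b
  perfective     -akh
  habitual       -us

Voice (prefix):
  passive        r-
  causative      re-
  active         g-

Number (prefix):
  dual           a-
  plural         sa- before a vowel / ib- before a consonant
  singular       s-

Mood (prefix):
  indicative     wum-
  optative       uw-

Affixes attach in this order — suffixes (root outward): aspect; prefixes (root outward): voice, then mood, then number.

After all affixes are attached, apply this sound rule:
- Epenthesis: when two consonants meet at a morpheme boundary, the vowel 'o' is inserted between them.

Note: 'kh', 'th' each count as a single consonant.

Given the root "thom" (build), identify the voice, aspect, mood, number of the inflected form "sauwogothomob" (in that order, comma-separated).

Segment: sa-uw-g-thom-b.
voice: g- → active.
aspect: -b → inchoative.
mood: uw- → optative.
number: sa/ib- → plural.

active, inchoative, optative, plural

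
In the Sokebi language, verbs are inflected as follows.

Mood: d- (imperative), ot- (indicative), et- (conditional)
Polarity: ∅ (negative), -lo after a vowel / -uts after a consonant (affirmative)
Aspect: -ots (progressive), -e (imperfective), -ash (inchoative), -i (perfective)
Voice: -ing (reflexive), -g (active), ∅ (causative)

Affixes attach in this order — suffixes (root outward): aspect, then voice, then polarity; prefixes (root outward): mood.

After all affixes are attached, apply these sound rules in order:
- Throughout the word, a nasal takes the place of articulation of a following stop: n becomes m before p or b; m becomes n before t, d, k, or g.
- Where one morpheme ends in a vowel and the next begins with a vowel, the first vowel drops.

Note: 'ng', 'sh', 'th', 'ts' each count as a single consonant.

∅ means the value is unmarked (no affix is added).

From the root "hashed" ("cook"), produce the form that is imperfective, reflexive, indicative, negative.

Attach aspect imperfective -e → hashede.
Attach voice reflexive -ing → hashedeing.
polarity = negative: zero marking, form stays hashedeing.
Attach mood indicative ot- → othashedeing.
Nasal assimilation: no change.
Apply vowel deletion: othashedeing → othasheding.

othasheding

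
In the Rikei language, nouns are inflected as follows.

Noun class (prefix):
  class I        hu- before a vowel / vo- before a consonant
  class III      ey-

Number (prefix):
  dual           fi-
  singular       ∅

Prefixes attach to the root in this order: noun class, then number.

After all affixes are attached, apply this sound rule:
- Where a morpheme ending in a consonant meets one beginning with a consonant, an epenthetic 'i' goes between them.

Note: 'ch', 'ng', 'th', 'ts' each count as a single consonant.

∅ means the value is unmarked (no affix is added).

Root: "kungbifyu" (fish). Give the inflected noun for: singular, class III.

Attach noun class class III ey- → eykungbifyu.
number = singular: zero marking, form stays eykungbifyu.
Apply epenthesis: eykungbifyu → eyikungbifyu.

eyikungbifyu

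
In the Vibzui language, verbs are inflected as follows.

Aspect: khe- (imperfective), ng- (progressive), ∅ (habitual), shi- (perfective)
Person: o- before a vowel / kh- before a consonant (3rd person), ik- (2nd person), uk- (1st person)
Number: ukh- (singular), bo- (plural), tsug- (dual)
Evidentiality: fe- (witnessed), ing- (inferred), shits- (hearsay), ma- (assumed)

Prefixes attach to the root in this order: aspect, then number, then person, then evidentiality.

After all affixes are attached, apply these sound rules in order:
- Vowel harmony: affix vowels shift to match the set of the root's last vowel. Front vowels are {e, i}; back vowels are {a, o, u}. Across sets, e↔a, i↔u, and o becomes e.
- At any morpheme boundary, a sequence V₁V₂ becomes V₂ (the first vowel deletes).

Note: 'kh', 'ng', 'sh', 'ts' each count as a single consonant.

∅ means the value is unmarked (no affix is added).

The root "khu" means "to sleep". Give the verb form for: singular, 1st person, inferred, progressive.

Attach aspect progressive ng- → ngkhu.
Attach number singular ukh- → ukhngkhu.
Attach person 1st person uk- → ukukhngkhu.
Attach evidentiality inferred ing- → ingukukhngkhu.
Apply vowel harmony: ingukukhngkhu → ungukukhngkhu.
Vowel deletion: no change.

ungukukhngkhu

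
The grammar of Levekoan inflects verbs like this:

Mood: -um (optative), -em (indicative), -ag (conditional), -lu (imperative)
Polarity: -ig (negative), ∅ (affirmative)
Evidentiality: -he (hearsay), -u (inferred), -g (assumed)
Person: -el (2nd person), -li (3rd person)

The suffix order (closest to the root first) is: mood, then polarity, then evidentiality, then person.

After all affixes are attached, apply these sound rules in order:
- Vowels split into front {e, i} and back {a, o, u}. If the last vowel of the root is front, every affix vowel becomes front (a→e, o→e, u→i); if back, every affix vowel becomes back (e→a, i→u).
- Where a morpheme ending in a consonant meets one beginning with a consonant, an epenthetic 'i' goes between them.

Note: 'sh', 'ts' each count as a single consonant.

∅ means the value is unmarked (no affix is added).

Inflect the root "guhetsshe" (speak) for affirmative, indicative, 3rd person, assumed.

Attach mood indicative -em → guhetssheem.
polarity = affirmative: zero marking, form stays guhetssheem.
Attach evidentiality assumed -g → guhetssheemg.
Attach person 3rd person -li → guhetssheemgli.
Vowel harmony: no change.
Apply epenthesis: guhetssheemgli → guhetssheemigili.

guhetssheemigili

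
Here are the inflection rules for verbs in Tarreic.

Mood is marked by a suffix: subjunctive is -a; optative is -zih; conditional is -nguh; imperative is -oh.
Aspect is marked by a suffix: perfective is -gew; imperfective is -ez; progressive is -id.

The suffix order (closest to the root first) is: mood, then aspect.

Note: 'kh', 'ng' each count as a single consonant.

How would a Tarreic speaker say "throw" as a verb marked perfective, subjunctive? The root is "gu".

guagew

Attach mood subjunctive -a → gua.
Attach aspect perfective -gew → guagew.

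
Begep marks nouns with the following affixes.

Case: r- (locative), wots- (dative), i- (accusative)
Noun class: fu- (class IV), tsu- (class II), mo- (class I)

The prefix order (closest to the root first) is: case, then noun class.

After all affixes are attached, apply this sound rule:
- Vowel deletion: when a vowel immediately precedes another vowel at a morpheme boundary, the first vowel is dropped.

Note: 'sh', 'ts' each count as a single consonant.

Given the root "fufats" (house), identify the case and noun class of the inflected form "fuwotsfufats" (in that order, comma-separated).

Segment: fu-wots-fufats.
case: wots- → dative.
noun class: fu- → class IV.

dative, class IV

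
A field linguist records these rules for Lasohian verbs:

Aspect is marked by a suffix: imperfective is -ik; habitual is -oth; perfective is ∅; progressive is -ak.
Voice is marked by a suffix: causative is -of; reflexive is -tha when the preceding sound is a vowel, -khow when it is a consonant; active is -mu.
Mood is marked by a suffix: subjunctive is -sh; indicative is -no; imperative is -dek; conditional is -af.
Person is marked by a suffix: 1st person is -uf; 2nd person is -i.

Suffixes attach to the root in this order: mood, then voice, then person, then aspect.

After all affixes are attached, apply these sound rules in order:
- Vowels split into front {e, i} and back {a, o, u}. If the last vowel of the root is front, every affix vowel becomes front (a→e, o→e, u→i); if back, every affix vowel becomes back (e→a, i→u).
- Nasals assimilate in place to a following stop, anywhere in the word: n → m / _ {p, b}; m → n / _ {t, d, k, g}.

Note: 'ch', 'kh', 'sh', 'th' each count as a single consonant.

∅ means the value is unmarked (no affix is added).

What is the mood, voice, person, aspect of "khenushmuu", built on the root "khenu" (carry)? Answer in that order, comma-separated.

Segment: khenu-sh-mu-i.
mood: -sh → subjunctive.
voice: -mu → active.
person: -i → 2nd person.
aspect: ∅ → perfective.

subjunctive, active, 2nd person, perfective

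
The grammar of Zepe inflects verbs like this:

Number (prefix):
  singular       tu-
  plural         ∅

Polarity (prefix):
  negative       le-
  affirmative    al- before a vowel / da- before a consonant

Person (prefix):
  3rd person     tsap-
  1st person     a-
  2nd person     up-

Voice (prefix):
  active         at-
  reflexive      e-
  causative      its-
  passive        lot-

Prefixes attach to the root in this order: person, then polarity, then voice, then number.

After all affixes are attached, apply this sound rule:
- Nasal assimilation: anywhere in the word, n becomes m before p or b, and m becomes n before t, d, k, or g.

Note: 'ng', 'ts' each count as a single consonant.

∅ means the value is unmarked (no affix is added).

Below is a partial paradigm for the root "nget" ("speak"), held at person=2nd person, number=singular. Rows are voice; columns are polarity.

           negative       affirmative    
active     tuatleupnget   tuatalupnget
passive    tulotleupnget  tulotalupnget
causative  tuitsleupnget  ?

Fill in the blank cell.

tuitsalupnget

Attach person 2nd person up- → upnget.
Attach polarity affirmative al- (before vowel 'u') → alupnget.
Attach voice causative its- → itsalupnget.
Attach number singular tu- → tuitsalupnget.
Nasal assimilation: no change.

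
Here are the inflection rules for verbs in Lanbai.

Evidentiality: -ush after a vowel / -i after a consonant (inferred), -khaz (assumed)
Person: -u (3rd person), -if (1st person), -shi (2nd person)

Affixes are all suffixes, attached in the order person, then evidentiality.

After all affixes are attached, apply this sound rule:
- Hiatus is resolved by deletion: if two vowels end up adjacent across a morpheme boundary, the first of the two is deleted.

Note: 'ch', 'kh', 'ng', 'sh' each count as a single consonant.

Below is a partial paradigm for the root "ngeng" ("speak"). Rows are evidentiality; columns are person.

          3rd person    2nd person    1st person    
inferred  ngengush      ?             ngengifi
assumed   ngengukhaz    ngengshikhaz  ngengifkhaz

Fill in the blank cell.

ngengshush

Attach person 2nd person -shi → ngengshi.
Attach evidentiality inferred -ush (after vowel 'i') → ngengshiush.
Apply vowel deletion: ngengshiush → ngengshush.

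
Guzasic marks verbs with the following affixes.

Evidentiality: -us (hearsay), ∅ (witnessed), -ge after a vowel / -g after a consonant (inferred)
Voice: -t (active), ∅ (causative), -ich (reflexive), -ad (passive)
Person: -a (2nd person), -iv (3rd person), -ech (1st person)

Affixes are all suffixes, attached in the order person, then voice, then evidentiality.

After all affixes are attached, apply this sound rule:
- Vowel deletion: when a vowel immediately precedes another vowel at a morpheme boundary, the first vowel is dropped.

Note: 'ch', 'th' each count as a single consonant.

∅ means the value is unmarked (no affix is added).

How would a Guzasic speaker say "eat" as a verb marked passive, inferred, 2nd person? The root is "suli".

suladg

Attach person 2nd person -a → sulia.
Attach voice passive -ad → suliaad.
Attach evidentiality inferred -g (after consonant 'd') → suliaadg.
Apply vowel deletion: suliaadg → suladg.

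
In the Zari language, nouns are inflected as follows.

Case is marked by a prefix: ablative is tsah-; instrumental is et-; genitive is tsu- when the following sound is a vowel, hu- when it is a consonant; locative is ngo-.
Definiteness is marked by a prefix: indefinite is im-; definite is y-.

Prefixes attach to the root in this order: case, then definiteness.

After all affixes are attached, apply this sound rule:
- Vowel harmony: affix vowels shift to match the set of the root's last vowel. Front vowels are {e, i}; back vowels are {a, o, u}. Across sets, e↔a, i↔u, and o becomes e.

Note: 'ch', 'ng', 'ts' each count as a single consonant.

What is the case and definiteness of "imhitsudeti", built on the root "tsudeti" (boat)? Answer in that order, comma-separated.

Segment: im-hu-tsudeti.
case: tsu/hu- → genitive.
definiteness: im- → indefinite.

genitive, indefinite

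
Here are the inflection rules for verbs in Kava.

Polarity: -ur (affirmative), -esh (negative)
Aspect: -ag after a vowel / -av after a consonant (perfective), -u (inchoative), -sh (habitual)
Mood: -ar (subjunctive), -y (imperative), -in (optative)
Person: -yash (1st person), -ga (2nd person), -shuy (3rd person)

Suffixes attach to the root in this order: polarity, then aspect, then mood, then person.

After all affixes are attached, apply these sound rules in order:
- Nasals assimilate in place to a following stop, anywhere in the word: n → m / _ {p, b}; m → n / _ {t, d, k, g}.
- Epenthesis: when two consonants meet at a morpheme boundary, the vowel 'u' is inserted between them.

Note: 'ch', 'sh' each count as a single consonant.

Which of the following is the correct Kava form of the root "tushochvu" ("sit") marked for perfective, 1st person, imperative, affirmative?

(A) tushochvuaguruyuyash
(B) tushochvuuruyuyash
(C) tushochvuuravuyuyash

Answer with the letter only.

Attach polarity affirmative -ur → tushochvuur.
Attach aspect perfective -av (after consonant 'r') → tushochvuurav.
Attach mood imperative -y → tushochvuuravy.
Attach person 1st person -yash → tushochvuuravyyash.
Nasal assimilation: no change.
Apply epenthesis: tushochvuuravyyash → tushochvuuravuyuyash.
So the correct form is tushochvuuravuyuyash, option (C).
(A) tushochvuaguruyuyash is wrong: it has the affixes in the wrong order.
(B) tushochvuuruyuyash is wrong: it uses inchoative instead of perfective for aspect.

C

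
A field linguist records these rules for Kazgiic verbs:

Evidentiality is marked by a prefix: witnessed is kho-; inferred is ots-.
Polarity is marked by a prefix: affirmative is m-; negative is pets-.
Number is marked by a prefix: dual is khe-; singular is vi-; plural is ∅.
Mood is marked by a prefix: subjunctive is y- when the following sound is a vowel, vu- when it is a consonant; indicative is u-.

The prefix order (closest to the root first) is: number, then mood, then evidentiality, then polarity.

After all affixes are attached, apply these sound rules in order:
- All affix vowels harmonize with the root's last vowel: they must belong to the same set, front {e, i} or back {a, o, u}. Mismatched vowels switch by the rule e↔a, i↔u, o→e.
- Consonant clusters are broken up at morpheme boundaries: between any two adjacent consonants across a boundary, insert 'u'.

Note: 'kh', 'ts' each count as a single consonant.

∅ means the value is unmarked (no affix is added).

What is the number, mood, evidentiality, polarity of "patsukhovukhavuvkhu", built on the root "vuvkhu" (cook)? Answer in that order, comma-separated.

Segment: pets-kho-vu-khe-vuvkhu.
number: khe- → dual.
mood: y/vu- → subjunctive.
evidentiality: kho- → witnessed.
polarity: pets- → negative.

dual, subjunctive, witnessed, negative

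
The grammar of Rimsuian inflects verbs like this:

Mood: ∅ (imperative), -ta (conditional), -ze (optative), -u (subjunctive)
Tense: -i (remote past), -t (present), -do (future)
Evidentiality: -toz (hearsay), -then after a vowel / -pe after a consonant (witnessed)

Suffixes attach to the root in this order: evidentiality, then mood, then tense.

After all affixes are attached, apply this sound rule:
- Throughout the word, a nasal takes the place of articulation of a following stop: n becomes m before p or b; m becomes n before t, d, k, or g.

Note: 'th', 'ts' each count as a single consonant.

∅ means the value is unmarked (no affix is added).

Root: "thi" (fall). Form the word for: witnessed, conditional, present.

Attach evidentiality witnessed -then (after vowel 'i') → thithen.
Attach mood conditional -ta → thithenta.
Attach tense present -t → thithentat.
Nasal assimilation: no change.

thithentat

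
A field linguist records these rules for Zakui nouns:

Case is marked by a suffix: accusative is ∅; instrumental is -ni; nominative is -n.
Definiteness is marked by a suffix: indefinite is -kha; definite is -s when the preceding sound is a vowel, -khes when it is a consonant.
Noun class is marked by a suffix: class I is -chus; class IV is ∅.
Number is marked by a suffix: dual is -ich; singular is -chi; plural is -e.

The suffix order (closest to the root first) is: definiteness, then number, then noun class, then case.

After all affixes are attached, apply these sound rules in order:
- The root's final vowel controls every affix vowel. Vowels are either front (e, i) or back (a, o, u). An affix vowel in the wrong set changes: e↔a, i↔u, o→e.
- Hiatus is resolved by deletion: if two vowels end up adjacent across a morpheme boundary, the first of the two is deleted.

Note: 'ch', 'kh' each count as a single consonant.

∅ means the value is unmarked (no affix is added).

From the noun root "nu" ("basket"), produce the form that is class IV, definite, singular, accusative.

nuschu

Attach definiteness definite -s (after vowel 'u') → nus.
Attach number singular -chi → nuschi.
noun class = class IV: zero marking, form stays nuschi.
case = accusative: zero marking, form stays nuschi.
Apply vowel harmony: nuschi → nuschu.
Vowel deletion: no change.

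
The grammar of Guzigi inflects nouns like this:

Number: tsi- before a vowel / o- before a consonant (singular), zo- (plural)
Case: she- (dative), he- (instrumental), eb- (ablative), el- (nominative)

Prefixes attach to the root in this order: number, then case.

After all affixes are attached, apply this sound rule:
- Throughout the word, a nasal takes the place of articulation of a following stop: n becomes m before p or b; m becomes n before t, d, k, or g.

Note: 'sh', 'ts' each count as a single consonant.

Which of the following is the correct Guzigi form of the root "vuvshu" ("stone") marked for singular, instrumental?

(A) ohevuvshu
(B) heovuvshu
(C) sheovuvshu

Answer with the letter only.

B

Attach number singular o- (before consonant 'v') → ovuvshu.
Attach case instrumental he- → heovuvshu.
Nasal assimilation: no change.
So the correct form is heovuvshu, option (B).
(A) ohevuvshu is wrong: it has the affixes in the wrong order.
(C) sheovuvshu is wrong: it uses dative instead of instrumental for case.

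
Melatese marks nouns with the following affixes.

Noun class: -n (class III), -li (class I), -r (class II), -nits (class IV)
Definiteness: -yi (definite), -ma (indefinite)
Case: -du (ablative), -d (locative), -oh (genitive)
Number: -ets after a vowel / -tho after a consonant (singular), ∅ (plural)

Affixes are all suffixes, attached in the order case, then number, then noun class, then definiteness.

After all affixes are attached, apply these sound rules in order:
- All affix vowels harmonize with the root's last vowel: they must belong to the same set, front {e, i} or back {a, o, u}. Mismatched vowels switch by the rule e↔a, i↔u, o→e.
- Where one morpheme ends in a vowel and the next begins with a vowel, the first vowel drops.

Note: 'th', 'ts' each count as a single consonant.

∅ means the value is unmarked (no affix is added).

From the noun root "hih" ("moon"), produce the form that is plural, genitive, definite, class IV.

Attach case genitive -oh → hihoh.
number = plural: zero marking, form stays hihoh.
Attach noun class class IV -nits → hihohnits.
Attach definiteness definite -yi → hihohnitsyi.
Apply vowel harmony: hihohnitsyi → hihehnitsyi.
Vowel deletion: no change.

hihehnitsyi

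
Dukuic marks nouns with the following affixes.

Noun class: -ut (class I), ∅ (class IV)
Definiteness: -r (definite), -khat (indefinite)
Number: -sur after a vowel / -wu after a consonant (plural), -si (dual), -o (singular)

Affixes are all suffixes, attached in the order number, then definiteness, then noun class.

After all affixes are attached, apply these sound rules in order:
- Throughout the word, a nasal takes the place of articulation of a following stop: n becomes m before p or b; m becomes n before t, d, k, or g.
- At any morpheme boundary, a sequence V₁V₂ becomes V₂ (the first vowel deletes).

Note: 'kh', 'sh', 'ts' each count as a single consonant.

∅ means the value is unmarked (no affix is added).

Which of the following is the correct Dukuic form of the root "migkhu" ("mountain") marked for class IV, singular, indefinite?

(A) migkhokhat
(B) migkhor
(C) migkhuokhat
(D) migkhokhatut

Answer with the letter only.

Attach number singular -o → migkhuo.
Attach definiteness indefinite -khat → migkhuokhat.
noun class = class IV: zero marking, form stays migkhuokhat.
Nasal assimilation: no change.
Apply vowel deletion: migkhuokhat → migkhokhat.
So the correct form is migkhokhat, option (A).
(B) migkhor is wrong: it uses definite instead of indefinite for definiteness.
(C) migkhuokhat is wrong: it fails to apply the sound rule(s).
(D) migkhokhatut is wrong: it uses class I instead of class IV for noun class.

A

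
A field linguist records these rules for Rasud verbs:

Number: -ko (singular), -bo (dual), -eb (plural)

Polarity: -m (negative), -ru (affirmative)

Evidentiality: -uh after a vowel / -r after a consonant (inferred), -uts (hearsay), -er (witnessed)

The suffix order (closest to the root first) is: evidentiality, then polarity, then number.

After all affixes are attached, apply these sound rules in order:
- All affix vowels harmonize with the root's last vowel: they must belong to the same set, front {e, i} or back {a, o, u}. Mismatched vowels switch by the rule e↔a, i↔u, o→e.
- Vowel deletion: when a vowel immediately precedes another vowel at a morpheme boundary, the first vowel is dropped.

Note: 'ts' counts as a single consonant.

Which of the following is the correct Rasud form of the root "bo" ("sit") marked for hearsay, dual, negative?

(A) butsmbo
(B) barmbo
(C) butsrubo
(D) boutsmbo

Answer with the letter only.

A

Attach evidentiality hearsay -uts → bouts.
Attach polarity negative -m → boutsm.
Attach number dual -bo → boutsmbo.
Vowel harmony: no change.
Apply vowel deletion: boutsmbo → butsmbo.
So the correct form is butsmbo, option (A).
(D) boutsmbo is wrong: it fails to apply the sound rule(s).
(C) butsrubo is wrong: it uses affirmative instead of negative for polarity.
(B) barmbo is wrong: it uses witnessed instead of hearsay for evidentiality.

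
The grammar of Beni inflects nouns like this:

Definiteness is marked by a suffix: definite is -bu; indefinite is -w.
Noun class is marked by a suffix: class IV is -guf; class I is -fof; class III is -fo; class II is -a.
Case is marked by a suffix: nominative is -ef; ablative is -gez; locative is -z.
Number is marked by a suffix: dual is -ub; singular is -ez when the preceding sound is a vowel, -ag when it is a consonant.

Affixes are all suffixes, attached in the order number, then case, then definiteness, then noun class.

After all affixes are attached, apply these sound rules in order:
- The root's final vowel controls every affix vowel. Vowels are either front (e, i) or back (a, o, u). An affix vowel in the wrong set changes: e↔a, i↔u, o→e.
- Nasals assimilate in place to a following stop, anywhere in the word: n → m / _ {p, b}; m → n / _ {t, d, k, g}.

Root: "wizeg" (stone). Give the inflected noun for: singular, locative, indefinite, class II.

wizegegzwe

Attach number singular -ag (after consonant 'g') → wizegag.
Attach case locative -z → wizegagz.
Attach definiteness indefinite -w → wizegagzw.
Attach noun class class II -a → wizegagzwa.
Apply vowel harmony: wizegagzwa → wizegegzwe.
Nasal assimilation: no change.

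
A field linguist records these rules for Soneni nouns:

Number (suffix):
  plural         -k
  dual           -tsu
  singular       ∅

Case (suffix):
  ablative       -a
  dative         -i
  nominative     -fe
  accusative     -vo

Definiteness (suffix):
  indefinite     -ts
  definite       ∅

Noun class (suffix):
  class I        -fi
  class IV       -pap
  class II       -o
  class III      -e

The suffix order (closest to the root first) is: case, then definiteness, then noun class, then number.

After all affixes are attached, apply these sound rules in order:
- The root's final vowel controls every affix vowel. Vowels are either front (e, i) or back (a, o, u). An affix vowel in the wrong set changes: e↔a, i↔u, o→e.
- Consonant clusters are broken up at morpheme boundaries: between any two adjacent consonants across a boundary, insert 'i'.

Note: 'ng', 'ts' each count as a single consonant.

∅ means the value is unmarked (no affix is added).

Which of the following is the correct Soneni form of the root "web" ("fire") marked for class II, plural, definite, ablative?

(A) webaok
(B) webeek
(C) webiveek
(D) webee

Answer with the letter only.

B

Attach case ablative -a → weba.
definiteness = definite: zero marking, form stays weba.
Attach noun class class II -o → webao.
Attach number plural -k → webaok.
Apply vowel harmony: webaok → webeek.
Epenthesis: no change.
So the correct form is webeek, option (B).
(D) webee is wrong: it uses singular instead of plural for number.
(C) webiveek is wrong: it uses accusative instead of ablative for case.
(A) webaok is wrong: it fails to apply the sound rule(s).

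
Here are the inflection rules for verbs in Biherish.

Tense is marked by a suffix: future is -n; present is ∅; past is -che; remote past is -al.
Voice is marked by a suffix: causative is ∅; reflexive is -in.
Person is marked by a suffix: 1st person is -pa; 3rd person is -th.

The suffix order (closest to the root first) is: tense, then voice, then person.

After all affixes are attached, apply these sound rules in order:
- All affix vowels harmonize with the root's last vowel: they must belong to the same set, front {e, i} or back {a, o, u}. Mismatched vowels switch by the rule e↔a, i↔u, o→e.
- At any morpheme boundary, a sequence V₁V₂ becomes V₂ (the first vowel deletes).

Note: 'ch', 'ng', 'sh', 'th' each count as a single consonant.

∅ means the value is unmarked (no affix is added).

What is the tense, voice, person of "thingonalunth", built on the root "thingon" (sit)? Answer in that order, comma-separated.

remote past, reflexive, 3rd person

Segment: thingon-al-in-th.
tense: -al → remote past.
voice: -in → reflexive.
person: -th → 3rd person.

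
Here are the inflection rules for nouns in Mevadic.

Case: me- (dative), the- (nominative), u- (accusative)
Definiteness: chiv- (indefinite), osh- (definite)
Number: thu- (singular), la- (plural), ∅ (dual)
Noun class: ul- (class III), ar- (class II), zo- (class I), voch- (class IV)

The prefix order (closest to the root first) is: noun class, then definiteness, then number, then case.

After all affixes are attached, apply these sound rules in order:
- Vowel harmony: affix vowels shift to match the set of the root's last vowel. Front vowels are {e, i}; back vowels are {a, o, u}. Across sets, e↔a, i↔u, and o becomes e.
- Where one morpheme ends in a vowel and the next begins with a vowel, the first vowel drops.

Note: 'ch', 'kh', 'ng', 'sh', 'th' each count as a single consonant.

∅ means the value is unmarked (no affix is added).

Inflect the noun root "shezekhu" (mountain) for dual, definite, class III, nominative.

Attach noun class class III ul- → ulshezekhu.
Attach definiteness definite osh- → oshulshezekhu.
number = dual: zero marking, form stays oshulshezekhu.
Attach case nominative the- → theoshulshezekhu.
Apply vowel harmony: theoshulshezekhu → thaoshulshezekhu.
Apply vowel deletion: thaoshulshezekhu → thoshulshezekhu.

thoshulshezekhu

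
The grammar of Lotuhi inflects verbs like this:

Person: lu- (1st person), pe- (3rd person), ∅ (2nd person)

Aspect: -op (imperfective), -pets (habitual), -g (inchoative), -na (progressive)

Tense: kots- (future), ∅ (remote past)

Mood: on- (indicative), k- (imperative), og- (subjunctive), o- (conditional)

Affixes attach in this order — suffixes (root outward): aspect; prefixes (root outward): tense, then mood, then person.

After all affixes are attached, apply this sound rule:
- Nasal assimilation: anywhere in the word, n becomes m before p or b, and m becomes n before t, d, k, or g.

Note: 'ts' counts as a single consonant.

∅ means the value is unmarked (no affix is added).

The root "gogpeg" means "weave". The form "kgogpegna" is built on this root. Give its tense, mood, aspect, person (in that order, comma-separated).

remote past, imperative, progressive, 2nd person

Segment: k-gogpeg-na.
tense: ∅ → remote past.
mood: k- → imperative.
aspect: -na → progressive.
person: ∅ → 2nd person.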